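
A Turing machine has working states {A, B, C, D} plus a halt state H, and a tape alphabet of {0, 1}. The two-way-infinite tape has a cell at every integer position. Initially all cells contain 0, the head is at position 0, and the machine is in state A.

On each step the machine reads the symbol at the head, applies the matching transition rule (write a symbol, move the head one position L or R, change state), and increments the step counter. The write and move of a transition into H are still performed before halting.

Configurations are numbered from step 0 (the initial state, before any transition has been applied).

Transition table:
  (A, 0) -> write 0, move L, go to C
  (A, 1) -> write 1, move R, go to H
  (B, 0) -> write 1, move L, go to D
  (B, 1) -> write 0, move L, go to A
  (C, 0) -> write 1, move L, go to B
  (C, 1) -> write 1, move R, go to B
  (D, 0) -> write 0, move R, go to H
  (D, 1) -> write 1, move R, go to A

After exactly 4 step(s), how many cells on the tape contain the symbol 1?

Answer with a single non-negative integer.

Answer: 2

Derivation:
Step 1: in state A at pos 0, read 0 -> (A,0)->write 0,move L,goto C. Now: state=C, head=-1, tape[-2..1]=0000 (head:  ^)
Step 2: in state C at pos -1, read 0 -> (C,0)->write 1,move L,goto B. Now: state=B, head=-2, tape[-3..1]=00100 (head:  ^)
Step 3: in state B at pos -2, read 0 -> (B,0)->write 1,move L,goto D. Now: state=D, head=-3, tape[-4..1]=001100 (head:  ^)
Step 4: in state D at pos -3, read 0 -> (D,0)->write 0,move R,goto H. Now: state=H, head=-2, tape[-4..1]=001100 (head:   ^)
Cells containing 1 after step 4: {-2, -1} -> 2 cell(s)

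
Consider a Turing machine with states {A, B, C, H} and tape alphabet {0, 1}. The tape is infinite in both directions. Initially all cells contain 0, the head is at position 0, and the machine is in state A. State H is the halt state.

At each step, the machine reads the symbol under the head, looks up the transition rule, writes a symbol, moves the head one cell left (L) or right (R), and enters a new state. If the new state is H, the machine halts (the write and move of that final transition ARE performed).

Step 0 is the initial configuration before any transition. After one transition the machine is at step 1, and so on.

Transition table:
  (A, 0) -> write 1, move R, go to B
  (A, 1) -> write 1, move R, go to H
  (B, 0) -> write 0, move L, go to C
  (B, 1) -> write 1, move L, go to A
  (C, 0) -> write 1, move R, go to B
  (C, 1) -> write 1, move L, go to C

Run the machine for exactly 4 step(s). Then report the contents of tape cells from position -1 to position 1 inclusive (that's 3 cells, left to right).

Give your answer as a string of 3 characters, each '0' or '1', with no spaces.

Step 1: in state A at pos 0, read 0 -> (A,0)->write 1,move R,goto B. Now: state=B, head=1, tape[-1..2]=0100 (head:   ^)
Step 2: in state B at pos 1, read 0 -> (B,0)->write 0,move L,goto C. Now: state=C, head=0, tape[-1..2]=0100 (head:  ^)
Step 3: in state C at pos 0, read 1 -> (C,1)->write 1,move L,goto C. Now: state=C, head=-1, tape[-2..2]=00100 (head:  ^)
Step 4: in state C at pos -1, read 0 -> (C,0)->write 1,move R,goto B. Now: state=B, head=0, tape[-2..2]=01100 (head:   ^)

Answer: 110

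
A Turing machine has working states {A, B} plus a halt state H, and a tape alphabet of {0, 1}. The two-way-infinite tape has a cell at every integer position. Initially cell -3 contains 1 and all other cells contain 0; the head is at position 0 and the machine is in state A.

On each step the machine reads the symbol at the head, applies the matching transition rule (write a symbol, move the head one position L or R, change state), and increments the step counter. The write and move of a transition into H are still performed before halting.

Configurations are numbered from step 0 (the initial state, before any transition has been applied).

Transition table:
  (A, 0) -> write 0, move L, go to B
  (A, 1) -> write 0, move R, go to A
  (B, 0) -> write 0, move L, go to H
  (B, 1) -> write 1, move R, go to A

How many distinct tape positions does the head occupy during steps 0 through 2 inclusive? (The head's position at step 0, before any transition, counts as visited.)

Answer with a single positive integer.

Answer: 3

Derivation:
Step 1: in state A at pos 0, read 0 -> (A,0)->write 0,move L,goto B. Now: state=B, head=-1, tape[-4..1]=010000 (head:    ^)
Step 2: in state B at pos -1, read 0 -> (B,0)->write 0,move L,goto H. Now: state=H, head=-2, tape[-4..1]=010000 (head:   ^)
Head positions at steps 0..2: starting at 0, distinct positions visited = {-2, -1, 0} -> 3 position(s)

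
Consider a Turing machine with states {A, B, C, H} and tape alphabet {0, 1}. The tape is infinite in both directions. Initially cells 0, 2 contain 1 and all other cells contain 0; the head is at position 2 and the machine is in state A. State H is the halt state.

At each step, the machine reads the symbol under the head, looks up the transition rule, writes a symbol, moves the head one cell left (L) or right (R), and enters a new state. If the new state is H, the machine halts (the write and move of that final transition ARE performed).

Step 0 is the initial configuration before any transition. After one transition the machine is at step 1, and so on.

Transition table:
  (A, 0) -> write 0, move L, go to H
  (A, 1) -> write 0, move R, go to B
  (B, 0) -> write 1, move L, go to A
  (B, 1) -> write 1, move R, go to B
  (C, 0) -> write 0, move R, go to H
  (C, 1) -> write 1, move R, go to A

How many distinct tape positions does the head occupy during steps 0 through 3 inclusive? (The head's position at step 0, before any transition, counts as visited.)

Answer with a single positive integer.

Answer: 3

Derivation:
Step 1: in state A at pos 2, read 1 -> (A,1)->write 0,move R,goto B. Now: state=B, head=3, tape[-1..4]=010000 (head:     ^)
Step 2: in state B at pos 3, read 0 -> (B,0)->write 1,move L,goto A. Now: state=A, head=2, tape[-1..4]=010010 (head:    ^)
Step 3: in state A at pos 2, read 0 -> (A,0)->write 0,move L,goto H. Now: state=H, head=1, tape[-1..4]=010010 (head:   ^)
Head positions at steps 0..3: starting at 2, distinct positions visited = {1, 2, 3} -> 3 position(s)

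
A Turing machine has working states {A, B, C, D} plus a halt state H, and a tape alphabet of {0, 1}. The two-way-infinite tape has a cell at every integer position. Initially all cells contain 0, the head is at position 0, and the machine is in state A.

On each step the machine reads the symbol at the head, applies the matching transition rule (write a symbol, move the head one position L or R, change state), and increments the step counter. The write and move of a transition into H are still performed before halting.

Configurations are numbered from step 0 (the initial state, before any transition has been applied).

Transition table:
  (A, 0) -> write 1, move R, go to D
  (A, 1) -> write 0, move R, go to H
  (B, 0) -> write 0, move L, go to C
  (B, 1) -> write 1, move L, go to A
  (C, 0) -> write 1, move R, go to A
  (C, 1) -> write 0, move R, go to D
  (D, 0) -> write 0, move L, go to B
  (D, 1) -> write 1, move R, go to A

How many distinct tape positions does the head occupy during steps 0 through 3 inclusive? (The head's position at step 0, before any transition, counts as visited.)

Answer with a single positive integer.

Step 1: in state A at pos 0, read 0 -> (A,0)->write 1,move R,goto D. Now: state=D, head=1, tape[-1..2]=0100 (head:   ^)
Step 2: in state D at pos 1, read 0 -> (D,0)->write 0,move L,goto B. Now: state=B, head=0, tape[-1..2]=0100 (head:  ^)
Step 3: in state B at pos 0, read 1 -> (B,1)->write 1,move L,goto A. Now: state=A, head=-1, tape[-2..2]=00100 (head:  ^)
Head positions at steps 0..3: starting at 0, distinct positions visited = {-1, 0, 1} -> 3 position(s)

Answer: 3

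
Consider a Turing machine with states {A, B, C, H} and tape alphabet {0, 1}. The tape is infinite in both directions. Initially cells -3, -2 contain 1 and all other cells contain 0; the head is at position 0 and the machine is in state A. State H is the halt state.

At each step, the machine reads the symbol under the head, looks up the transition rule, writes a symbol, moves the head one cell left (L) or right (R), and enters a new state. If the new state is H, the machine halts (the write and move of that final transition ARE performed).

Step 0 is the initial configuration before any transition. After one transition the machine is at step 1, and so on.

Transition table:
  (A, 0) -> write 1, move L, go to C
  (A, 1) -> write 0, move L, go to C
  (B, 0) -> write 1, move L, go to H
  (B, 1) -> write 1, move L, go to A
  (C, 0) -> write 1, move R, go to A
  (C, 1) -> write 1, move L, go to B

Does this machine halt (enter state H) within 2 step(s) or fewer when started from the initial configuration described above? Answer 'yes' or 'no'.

Answer: no

Derivation:
Step 1: in state A at pos 0, read 0 -> (A,0)->write 1,move L,goto C. Now: state=C, head=-1, tape[-4..1]=011010 (head:    ^)
Step 2: in state C at pos -1, read 0 -> (C,0)->write 1,move R,goto A. Now: state=A, head=0, tape[-4..1]=011110 (head:     ^)
After 2 step(s): state = A (not H) -> not halted within 2 -> no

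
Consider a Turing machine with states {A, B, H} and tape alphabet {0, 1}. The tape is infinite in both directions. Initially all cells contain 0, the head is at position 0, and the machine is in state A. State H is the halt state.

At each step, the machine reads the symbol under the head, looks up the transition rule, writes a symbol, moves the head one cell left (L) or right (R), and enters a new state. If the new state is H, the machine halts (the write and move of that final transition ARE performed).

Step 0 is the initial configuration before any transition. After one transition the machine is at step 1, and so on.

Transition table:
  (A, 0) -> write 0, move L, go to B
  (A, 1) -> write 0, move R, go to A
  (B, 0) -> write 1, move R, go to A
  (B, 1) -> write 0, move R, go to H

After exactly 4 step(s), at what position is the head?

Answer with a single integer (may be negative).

Answer: 0

Derivation:
Step 1: in state A at pos 0, read 0 -> (A,0)->write 0,move L,goto B. Now: state=B, head=-1, tape[-2..1]=0000 (head:  ^)
Step 2: in state B at pos -1, read 0 -> (B,0)->write 1,move R,goto A. Now: state=A, head=0, tape[-2..1]=0100 (head:   ^)
Step 3: in state A at pos 0, read 0 -> (A,0)->write 0,move L,goto B. Now: state=B, head=-1, tape[-2..1]=0100 (head:  ^)
Step 4: in state B at pos -1, read 1 -> (B,1)->write 0,move R,goto H. Now: state=H, head=0, tape[-2..1]=0000 (head:   ^)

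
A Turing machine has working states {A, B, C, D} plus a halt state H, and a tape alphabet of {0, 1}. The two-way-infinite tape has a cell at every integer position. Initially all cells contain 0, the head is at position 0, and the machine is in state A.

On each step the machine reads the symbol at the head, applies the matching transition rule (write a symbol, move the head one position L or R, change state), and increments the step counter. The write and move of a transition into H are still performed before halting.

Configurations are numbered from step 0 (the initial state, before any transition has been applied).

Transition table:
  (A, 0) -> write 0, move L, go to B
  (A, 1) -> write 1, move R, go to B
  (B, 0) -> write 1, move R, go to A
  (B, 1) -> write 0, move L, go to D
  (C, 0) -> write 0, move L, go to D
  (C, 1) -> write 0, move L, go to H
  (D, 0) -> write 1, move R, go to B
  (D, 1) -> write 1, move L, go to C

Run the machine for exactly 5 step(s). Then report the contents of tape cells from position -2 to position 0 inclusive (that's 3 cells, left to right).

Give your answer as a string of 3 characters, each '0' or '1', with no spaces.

Answer: 100

Derivation:
Step 1: in state A at pos 0, read 0 -> (A,0)->write 0,move L,goto B. Now: state=B, head=-1, tape[-2..1]=0000 (head:  ^)
Step 2: in state B at pos -1, read 0 -> (B,0)->write 1,move R,goto A. Now: state=A, head=0, tape[-2..1]=0100 (head:   ^)
Step 3: in state A at pos 0, read 0 -> (A,0)->write 0,move L,goto B. Now: state=B, head=-1, tape[-2..1]=0100 (head:  ^)
Step 4: in state B at pos -1, read 1 -> (B,1)->write 0,move L,goto D. Now: state=D, head=-2, tape[-3..1]=00000 (head:  ^)
Step 5: in state D at pos -2, read 0 -> (D,0)->write 1,move R,goto B. Now: state=B, head=-1, tape[-3..1]=01000 (head:   ^)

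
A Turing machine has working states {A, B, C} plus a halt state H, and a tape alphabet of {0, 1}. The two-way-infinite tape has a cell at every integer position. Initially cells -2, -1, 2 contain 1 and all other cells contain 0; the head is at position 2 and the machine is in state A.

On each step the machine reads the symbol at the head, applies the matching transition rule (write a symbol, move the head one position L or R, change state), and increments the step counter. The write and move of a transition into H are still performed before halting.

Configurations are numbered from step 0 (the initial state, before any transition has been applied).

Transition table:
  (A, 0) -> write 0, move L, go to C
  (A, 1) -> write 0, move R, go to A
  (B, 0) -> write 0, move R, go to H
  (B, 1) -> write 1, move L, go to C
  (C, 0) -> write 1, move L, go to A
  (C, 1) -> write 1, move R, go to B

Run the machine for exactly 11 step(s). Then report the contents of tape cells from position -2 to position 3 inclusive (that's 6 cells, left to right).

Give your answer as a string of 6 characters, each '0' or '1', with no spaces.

Step 1: in state A at pos 2, read 1 -> (A,1)->write 0,move R,goto A. Now: state=A, head=3, tape[-3..4]=01100000 (head:       ^)
Step 2: in state A at pos 3, read 0 -> (A,0)->write 0,move L,goto C. Now: state=C, head=2, tape[-3..4]=01100000 (head:      ^)
Step 3: in state C at pos 2, read 0 -> (C,0)->write 1,move L,goto A. Now: state=A, head=1, tape[-3..4]=01100100 (head:     ^)
Step 4: in state A at pos 1, read 0 -> (A,0)->write 0,move L,goto C. Now: state=C, head=0, tape[-3..4]=01100100 (head:    ^)
Step 5: in state C at pos 0, read 0 -> (C,0)->write 1,move L,goto A. Now: state=A, head=-1, tape[-3..4]=01110100 (head:   ^)
Step 6: in state A at pos -1, read 1 -> (A,1)->write 0,move R,goto A. Now: state=A, head=0, tape[-3..4]=01010100 (head:    ^)
Step 7: in state A at pos 0, read 1 -> (A,1)->write 0,move R,goto A. Now: state=A, head=1, tape[-3..4]=01000100 (head:     ^)
Step 8: in state A at pos 1, read 0 -> (A,0)->write 0,move L,goto C. Now: state=C, head=0, tape[-3..4]=01000100 (head:    ^)
Step 9: in state C at pos 0, read 0 -> (C,0)->write 1,move L,goto A. Now: state=A, head=-1, tape[-3..4]=01010100 (head:   ^)
Step 10: in state A at pos -1, read 0 -> (A,0)->write 0,move L,goto C. Now: state=C, head=-2, tape[-3..4]=01010100 (head:  ^)
Step 11: in state C at pos -2, read 1 -> (C,1)->write 1,move R,goto B. Now: state=B, head=-1, tape[-3..4]=01010100 (head:   ^)

Answer: 101010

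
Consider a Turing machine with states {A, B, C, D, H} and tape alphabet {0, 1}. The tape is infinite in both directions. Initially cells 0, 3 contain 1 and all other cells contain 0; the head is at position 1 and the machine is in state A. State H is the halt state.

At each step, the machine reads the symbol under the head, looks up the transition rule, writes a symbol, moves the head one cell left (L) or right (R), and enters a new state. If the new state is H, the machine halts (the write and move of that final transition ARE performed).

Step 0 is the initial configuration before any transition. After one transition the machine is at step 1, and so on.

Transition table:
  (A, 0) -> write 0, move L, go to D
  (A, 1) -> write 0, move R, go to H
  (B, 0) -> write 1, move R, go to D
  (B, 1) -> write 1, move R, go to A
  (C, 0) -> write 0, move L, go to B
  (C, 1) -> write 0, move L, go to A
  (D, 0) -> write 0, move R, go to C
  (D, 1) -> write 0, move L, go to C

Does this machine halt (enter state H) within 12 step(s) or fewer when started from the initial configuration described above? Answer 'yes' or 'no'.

Answer: no

Derivation:
Step 1: in state A at pos 1, read 0 -> (A,0)->write 0,move L,goto D. Now: state=D, head=0, tape[-1..4]=010010 (head:  ^)
Step 2: in state D at pos 0, read 1 -> (D,1)->write 0,move L,goto C. Now: state=C, head=-1, tape[-2..4]=0000010 (head:  ^)
Step 3: in state C at pos -1, read 0 -> (C,0)->write 0,move L,goto B. Now: state=B, head=-2, tape[-3..4]=00000010 (head:  ^)
Step 4: in state B at pos -2, read 0 -> (B,0)->write 1,move R,goto D. Now: state=D, head=-1, tape[-3..4]=01000010 (head:   ^)
Step 5: in state D at pos -1, read 0 -> (D,0)->write 0,move R,goto C. Now: state=C, head=0, tape[-3..4]=01000010 (head:    ^)
Step 6: in state C at pos 0, read 0 -> (C,0)->write 0,move L,goto B. Now: state=B, head=-1, tape[-3..4]=01000010 (head:   ^)
Step 7: in state B at pos -1, read 0 -> (B,0)->write 1,move R,goto D. Now: state=D, head=0, tape[-3..4]=01100010 (head:    ^)
Step 8: in state D at pos 0, read 0 -> (D,0)->write 0,move R,goto C. Now: state=C, head=1, tape[-3..4]=01100010 (head:     ^)
Step 9: in state C at pos 1, read 0 -> (C,0)->write 0,move L,goto B. Now: state=B, head=0, tape[-3..4]=01100010 (head:    ^)
Step 10: in state B at pos 0, read 0 -> (B,0)->write 1,move R,goto D. Now: state=D, head=1, tape[-3..4]=01110010 (head:     ^)
Step 11: in state D at pos 1, read 0 -> (D,0)->write 0,move R,goto C. Now: state=C, head=2, tape[-3..4]=01110010 (head:      ^)
Step 12: in state C at pos 2, read 0 -> (C,0)->write 0,move L,goto B. Now: state=B, head=1, tape[-3..4]=01110010 (head:     ^)
After 12 step(s): state = B (not H) -> not halted within 12 -> no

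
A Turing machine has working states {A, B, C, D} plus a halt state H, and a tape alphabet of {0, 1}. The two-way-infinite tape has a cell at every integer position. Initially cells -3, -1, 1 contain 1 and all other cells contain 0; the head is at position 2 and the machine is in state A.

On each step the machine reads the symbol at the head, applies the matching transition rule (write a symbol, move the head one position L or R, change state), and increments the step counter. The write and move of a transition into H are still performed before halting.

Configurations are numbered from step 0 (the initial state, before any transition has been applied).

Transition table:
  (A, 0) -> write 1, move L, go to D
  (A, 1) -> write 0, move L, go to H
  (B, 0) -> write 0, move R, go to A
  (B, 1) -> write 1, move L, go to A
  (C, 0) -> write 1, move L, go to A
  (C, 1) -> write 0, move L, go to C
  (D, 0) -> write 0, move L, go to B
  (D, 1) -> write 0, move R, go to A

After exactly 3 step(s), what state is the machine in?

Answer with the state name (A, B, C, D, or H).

Step 1: in state A at pos 2, read 0 -> (A,0)->write 1,move L,goto D. Now: state=D, head=1, tape[-4..3]=01010110 (head:      ^)
Step 2: in state D at pos 1, read 1 -> (D,1)->write 0,move R,goto A. Now: state=A, head=2, tape[-4..3]=01010010 (head:       ^)
Step 3: in state A at pos 2, read 1 -> (A,1)->write 0,move L,goto H. Now: state=H, head=1, tape[-4..3]=01010000 (head:      ^)

Answer: H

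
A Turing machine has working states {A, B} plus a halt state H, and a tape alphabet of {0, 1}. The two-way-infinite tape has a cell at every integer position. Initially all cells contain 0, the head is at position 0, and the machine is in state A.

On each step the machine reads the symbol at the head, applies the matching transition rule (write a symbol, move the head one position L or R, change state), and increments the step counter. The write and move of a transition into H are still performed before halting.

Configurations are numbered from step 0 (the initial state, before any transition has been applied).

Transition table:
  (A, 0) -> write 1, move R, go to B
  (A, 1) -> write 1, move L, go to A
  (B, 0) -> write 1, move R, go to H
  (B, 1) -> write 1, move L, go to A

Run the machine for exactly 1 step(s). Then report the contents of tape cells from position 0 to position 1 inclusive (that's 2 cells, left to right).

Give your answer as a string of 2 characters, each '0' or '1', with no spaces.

Step 1: in state A at pos 0, read 0 -> (A,0)->write 1,move R,goto B. Now: state=B, head=1, tape[-1..2]=0100 (head:   ^)

Answer: 10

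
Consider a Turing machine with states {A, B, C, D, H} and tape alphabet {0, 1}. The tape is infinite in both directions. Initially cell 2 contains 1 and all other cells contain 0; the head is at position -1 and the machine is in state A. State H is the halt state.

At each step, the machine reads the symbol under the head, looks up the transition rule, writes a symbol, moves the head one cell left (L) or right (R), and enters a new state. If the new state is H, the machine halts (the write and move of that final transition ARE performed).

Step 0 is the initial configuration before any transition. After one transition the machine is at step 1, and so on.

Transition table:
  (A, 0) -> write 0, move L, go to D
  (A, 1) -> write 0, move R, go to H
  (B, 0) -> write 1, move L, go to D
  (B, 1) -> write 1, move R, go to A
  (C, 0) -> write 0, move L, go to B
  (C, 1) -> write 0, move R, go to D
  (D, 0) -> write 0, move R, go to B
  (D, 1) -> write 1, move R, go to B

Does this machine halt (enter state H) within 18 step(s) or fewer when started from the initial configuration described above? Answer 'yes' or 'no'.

Step 1: in state A at pos -1, read 0 -> (A,0)->write 0,move L,goto D. Now: state=D, head=-2, tape[-3..3]=0000010 (head:  ^)
Step 2: in state D at pos -2, read 0 -> (D,0)->write 0,move R,goto B. Now: state=B, head=-1, tape[-3..3]=0000010 (head:   ^)
Step 3: in state B at pos -1, read 0 -> (B,0)->write 1,move L,goto D. Now: state=D, head=-2, tape[-3..3]=0010010 (head:  ^)
Step 4: in state D at pos -2, read 0 -> (D,0)->write 0,move R,goto B. Now: state=B, head=-1, tape[-3..3]=0010010 (head:   ^)
Step 5: in state B at pos -1, read 1 -> (B,1)->write 1,move R,goto A. Now: state=A, head=0, tape[-3..3]=0010010 (head:    ^)
Step 6: in state A at pos 0, read 0 -> (A,0)->write 0,move L,goto D. Now: state=D, head=-1, tape[-3..3]=0010010 (head:   ^)
Step 7: in state D at pos -1, read 1 -> (D,1)->write 1,move R,goto B. Now: state=B, head=0, tape[-3..3]=0010010 (head:    ^)
Step 8: in state B at pos 0, read 0 -> (B,0)->write 1,move L,goto D. Now: state=D, head=-1, tape[-3..3]=0011010 (head:   ^)
Step 9: in state D at pos -1, read 1 -> (D,1)->write 1,move R,goto B. Now: state=B, head=0, tape[-3..3]=0011010 (head:    ^)
Step 10: in state B at pos 0, read 1 -> (B,1)->write 1,move R,goto A. Now: state=A, head=1, tape[-3..3]=0011010 (head:     ^)
Step 11: in state A at pos 1, read 0 -> (A,0)->write 0,move L,goto D. Now: state=D, head=0, tape[-3..3]=0011010 (head:    ^)
Step 12: in state D at pos 0, read 1 -> (D,1)->write 1,move R,goto B. Now: state=B, head=1, tape[-3..3]=0011010 (head:     ^)
Step 13: in state B at pos 1, read 0 -> (B,0)->write 1,move L,goto D. Now: state=D, head=0, tape[-3..3]=0011110 (head:    ^)
Step 14: in state D at pos 0, read 1 -> (D,1)->write 1,move R,goto B. Now: state=B, head=1, tape[-3..3]=0011110 (head:     ^)
Step 15: in state B at pos 1, read 1 -> (B,1)->write 1,move R,goto A. Now: state=A, head=2, tape[-3..3]=0011110 (head:      ^)
Step 16: in state A at pos 2, read 1 -> (A,1)->write 0,move R,goto H. Now: state=H, head=3, tape[-3..4]=00111000 (head:       ^)
State H reached at step 16; 16 <= 18 -> yes

Answer: yes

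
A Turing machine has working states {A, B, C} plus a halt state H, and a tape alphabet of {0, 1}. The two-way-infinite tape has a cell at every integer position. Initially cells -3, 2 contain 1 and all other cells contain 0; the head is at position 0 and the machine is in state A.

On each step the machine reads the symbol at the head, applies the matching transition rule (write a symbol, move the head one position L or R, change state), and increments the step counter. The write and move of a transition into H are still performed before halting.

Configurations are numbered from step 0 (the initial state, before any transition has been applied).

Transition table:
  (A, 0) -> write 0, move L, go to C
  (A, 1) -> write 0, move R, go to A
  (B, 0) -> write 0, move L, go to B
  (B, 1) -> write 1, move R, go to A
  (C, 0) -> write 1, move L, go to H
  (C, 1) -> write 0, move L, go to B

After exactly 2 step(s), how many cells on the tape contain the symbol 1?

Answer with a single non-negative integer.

Step 1: in state A at pos 0, read 0 -> (A,0)->write 0,move L,goto C. Now: state=C, head=-1, tape[-4..3]=01000010 (head:    ^)
Step 2: in state C at pos -1, read 0 -> (C,0)->write 1,move L,goto H. Now: state=H, head=-2, tape[-4..3]=01010010 (head:   ^)
Cells containing 1 after step 2: {-3, -1, 2} -> 3 cell(s)

Answer: 3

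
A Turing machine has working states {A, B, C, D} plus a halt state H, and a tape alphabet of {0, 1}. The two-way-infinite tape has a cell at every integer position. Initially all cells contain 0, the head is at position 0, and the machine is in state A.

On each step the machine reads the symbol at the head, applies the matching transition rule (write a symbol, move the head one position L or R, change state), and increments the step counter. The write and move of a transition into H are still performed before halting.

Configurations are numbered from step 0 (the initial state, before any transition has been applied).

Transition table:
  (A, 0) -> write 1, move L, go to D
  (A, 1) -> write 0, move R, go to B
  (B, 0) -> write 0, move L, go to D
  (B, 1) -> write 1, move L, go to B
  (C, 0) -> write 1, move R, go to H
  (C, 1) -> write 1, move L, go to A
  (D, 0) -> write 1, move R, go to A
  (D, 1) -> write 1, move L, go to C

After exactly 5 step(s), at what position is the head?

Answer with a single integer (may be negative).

Answer: 1

Derivation:
Step 1: in state A at pos 0, read 0 -> (A,0)->write 1,move L,goto D. Now: state=D, head=-1, tape[-2..1]=0010 (head:  ^)
Step 2: in state D at pos -1, read 0 -> (D,0)->write 1,move R,goto A. Now: state=A, head=0, tape[-2..1]=0110 (head:   ^)
Step 3: in state A at pos 0, read 1 -> (A,1)->write 0,move R,goto B. Now: state=B, head=1, tape[-2..2]=01000 (head:    ^)
Step 4: in state B at pos 1, read 0 -> (B,0)->write 0,move L,goto D. Now: state=D, head=0, tape[-2..2]=01000 (head:   ^)
Step 5: in state D at pos 0, read 0 -> (D,0)->write 1,move R,goto A. Now: state=A, head=1, tape[-2..2]=01100 (head:    ^)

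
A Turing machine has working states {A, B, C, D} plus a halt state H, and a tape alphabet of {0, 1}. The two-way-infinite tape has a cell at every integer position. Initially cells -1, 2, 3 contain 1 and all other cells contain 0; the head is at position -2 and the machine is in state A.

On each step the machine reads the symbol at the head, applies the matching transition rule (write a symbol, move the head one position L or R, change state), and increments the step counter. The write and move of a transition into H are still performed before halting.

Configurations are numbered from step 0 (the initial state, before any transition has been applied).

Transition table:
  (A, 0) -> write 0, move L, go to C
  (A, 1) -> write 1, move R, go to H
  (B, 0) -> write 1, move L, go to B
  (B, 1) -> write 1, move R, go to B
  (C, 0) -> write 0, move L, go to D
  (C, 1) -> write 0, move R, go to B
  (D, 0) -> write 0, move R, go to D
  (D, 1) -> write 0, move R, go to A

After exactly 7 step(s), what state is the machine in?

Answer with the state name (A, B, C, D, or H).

Step 1: in state A at pos -2, read 0 -> (A,0)->write 0,move L,goto C. Now: state=C, head=-3, tape[-4..4]=000100110 (head:  ^)
Step 2: in state C at pos -3, read 0 -> (C,0)->write 0,move L,goto D. Now: state=D, head=-4, tape[-5..4]=0000100110 (head:  ^)
Step 3: in state D at pos -4, read 0 -> (D,0)->write 0,move R,goto D. Now: state=D, head=-3, tape[-5..4]=0000100110 (head:   ^)
Step 4: in state D at pos -3, read 0 -> (D,0)->write 0,move R,goto D. Now: state=D, head=-2, tape[-5..4]=0000100110 (head:    ^)
Step 5: in state D at pos -2, read 0 -> (D,0)->write 0,move R,goto D. Now: state=D, head=-1, tape[-5..4]=0000100110 (head:     ^)
Step 6: in state D at pos -1, read 1 -> (D,1)->write 0,move R,goto A. Now: state=A, head=0, tape[-5..4]=0000000110 (head:      ^)
Step 7: in state A at pos 0, read 0 -> (A,0)->write 0,move L,goto C. Now: state=C, head=-1, tape[-5..4]=0000000110 (head:     ^)

Answer: C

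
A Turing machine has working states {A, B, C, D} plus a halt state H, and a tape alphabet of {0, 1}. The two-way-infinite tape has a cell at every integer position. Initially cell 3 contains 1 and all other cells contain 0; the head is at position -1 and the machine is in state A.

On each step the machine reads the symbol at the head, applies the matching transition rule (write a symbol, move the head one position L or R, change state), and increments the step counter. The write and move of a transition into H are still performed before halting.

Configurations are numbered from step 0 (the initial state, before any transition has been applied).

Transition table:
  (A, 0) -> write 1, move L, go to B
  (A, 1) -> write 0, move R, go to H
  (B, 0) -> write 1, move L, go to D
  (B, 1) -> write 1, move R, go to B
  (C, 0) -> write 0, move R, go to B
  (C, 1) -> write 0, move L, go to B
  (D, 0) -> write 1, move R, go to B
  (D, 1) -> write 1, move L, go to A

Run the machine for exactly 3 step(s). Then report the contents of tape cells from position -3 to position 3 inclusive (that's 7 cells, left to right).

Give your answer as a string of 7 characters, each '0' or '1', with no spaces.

Step 1: in state A at pos -1, read 0 -> (A,0)->write 1,move L,goto B. Now: state=B, head=-2, tape[-3..4]=00100010 (head:  ^)
Step 2: in state B at pos -2, read 0 -> (B,0)->write 1,move L,goto D. Now: state=D, head=-3, tape[-4..4]=001100010 (head:  ^)
Step 3: in state D at pos -3, read 0 -> (D,0)->write 1,move R,goto B. Now: state=B, head=-2, tape[-4..4]=011100010 (head:   ^)

Answer: 1110001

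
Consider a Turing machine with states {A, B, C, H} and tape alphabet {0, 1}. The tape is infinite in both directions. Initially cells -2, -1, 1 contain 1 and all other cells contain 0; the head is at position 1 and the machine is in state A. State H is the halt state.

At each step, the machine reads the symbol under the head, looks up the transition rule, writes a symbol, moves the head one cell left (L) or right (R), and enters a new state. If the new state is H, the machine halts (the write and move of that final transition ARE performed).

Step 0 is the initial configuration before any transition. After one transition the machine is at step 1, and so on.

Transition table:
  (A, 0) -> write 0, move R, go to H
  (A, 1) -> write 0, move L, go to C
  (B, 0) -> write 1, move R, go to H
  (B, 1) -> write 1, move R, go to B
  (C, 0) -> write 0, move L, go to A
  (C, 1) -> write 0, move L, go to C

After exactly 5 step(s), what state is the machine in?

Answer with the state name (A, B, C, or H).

Step 1: in state A at pos 1, read 1 -> (A,1)->write 0,move L,goto C. Now: state=C, head=0, tape[-3..2]=011000 (head:    ^)
Step 2: in state C at pos 0, read 0 -> (C,0)->write 0,move L,goto A. Now: state=A, head=-1, tape[-3..2]=011000 (head:   ^)
Step 3: in state A at pos -1, read 1 -> (A,1)->write 0,move L,goto C. Now: state=C, head=-2, tape[-3..2]=010000 (head:  ^)
Step 4: in state C at pos -2, read 1 -> (C,1)->write 0,move L,goto C. Now: state=C, head=-3, tape[-4..2]=0000000 (head:  ^)
Step 5: in state C at pos -3, read 0 -> (C,0)->write 0,move L,goto A. Now: state=A, head=-4, tape[-5..2]=00000000 (head:  ^)

Answer: A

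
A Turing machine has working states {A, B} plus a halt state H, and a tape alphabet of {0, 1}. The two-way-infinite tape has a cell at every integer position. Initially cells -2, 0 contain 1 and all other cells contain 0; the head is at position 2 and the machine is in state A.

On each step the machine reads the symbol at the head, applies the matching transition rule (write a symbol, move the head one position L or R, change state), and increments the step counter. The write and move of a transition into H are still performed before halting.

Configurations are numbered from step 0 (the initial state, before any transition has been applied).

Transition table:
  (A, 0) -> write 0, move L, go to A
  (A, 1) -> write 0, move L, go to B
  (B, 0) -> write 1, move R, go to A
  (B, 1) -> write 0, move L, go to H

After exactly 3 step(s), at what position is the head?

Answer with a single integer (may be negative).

Answer: -1

Derivation:
Step 1: in state A at pos 2, read 0 -> (A,0)->write 0,move L,goto A. Now: state=A, head=1, tape[-3..3]=0101000 (head:     ^)
Step 2: in state A at pos 1, read 0 -> (A,0)->write 0,move L,goto A. Now: state=A, head=0, tape[-3..3]=0101000 (head:    ^)
Step 3: in state A at pos 0, read 1 -> (A,1)->write 0,move L,goto B. Now: state=B, head=-1, tape[-3..3]=0100000 (head:   ^)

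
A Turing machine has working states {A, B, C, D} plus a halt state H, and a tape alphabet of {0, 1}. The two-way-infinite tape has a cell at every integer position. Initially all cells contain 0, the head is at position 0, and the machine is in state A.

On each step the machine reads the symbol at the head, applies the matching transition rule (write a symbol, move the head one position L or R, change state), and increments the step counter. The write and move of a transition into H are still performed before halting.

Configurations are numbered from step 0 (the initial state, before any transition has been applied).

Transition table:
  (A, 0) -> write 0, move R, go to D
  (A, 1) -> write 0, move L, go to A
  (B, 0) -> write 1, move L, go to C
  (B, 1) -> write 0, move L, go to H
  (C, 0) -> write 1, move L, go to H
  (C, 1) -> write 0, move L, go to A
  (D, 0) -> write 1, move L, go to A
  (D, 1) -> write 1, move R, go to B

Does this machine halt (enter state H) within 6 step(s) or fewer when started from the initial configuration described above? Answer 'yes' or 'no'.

Step 1: in state A at pos 0, read 0 -> (A,0)->write 0,move R,goto D. Now: state=D, head=1, tape[-1..2]=0000 (head:   ^)
Step 2: in state D at pos 1, read 0 -> (D,0)->write 1,move L,goto A. Now: state=A, head=0, tape[-1..2]=0010 (head:  ^)
Step 3: in state A at pos 0, read 0 -> (A,0)->write 0,move R,goto D. Now: state=D, head=1, tape[-1..2]=0010 (head:   ^)
Step 4: in state D at pos 1, read 1 -> (D,1)->write 1,move R,goto B. Now: state=B, head=2, tape[-1..3]=00100 (head:    ^)
Step 5: in state B at pos 2, read 0 -> (B,0)->write 1,move L,goto C. Now: state=C, head=1, tape[-1..3]=00110 (head:   ^)
Step 6: in state C at pos 1, read 1 -> (C,1)->write 0,move L,goto A. Now: state=A, head=0, tape[-1..3]=00010 (head:  ^)
After 6 step(s): state = A (not H) -> not halted within 6 -> no

Answer: no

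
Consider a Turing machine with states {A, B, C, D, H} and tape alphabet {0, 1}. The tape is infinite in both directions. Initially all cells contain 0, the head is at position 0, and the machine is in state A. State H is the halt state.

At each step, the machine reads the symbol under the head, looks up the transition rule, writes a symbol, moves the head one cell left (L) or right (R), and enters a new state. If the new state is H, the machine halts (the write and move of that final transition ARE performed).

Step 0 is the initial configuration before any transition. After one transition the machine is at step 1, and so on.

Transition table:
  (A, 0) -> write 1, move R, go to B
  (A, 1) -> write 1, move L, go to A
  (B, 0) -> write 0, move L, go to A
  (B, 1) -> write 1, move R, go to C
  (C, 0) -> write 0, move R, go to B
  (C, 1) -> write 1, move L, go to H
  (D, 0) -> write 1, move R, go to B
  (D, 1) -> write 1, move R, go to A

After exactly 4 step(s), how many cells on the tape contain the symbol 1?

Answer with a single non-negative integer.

Answer: 2

Derivation:
Step 1: in state A at pos 0, read 0 -> (A,0)->write 1,move R,goto B. Now: state=B, head=1, tape[-1..2]=0100 (head:   ^)
Step 2: in state B at pos 1, read 0 -> (B,0)->write 0,move L,goto A. Now: state=A, head=0, tape[-1..2]=0100 (head:  ^)
Step 3: in state A at pos 0, read 1 -> (A,1)->write 1,move L,goto A. Now: state=A, head=-1, tape[-2..2]=00100 (head:  ^)
Step 4: in state A at pos -1, read 0 -> (A,0)->write 1,move R,goto B. Now: state=B, head=0, tape[-2..2]=01100 (head:   ^)
Cells containing 1 after step 4: {-1, 0} -> 2 cell(s)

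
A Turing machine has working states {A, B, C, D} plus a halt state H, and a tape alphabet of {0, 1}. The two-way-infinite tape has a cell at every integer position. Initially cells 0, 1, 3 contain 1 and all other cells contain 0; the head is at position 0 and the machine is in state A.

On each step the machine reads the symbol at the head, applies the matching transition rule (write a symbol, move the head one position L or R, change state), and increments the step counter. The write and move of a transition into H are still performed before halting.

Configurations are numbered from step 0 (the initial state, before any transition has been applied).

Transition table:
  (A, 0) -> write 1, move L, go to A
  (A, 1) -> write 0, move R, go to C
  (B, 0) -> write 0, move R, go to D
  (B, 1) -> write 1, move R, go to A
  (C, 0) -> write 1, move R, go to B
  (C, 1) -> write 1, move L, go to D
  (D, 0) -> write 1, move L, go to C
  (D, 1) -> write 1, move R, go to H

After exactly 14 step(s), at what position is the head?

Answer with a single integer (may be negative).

Step 1: in state A at pos 0, read 1 -> (A,1)->write 0,move R,goto C. Now: state=C, head=1, tape[-1..4]=001010 (head:   ^)
Step 2: in state C at pos 1, read 1 -> (C,1)->write 1,move L,goto D. Now: state=D, head=0, tape[-1..4]=001010 (head:  ^)
Step 3: in state D at pos 0, read 0 -> (D,0)->write 1,move L,goto C. Now: state=C, head=-1, tape[-2..4]=0011010 (head:  ^)
Step 4: in state C at pos -1, read 0 -> (C,0)->write 1,move R,goto B. Now: state=B, head=0, tape[-2..4]=0111010 (head:   ^)
Step 5: in state B at pos 0, read 1 -> (B,1)->write 1,move R,goto A. Now: state=A, head=1, tape[-2..4]=0111010 (head:    ^)
Step 6: in state A at pos 1, read 1 -> (A,1)->write 0,move R,goto C. Now: state=C, head=2, tape[-2..4]=0110010 (head:     ^)
Step 7: in state C at pos 2, read 0 -> (C,0)->write 1,move R,goto B. Now: state=B, head=3, tape[-2..4]=0110110 (head:      ^)
Step 8: in state B at pos 3, read 1 -> (B,1)->write 1,move R,goto A. Now: state=A, head=4, tape[-2..5]=01101100 (head:       ^)
Step 9: in state A at pos 4, read 0 -> (A,0)->write 1,move L,goto A. Now: state=A, head=3, tape[-2..5]=01101110 (head:      ^)
Step 10: in state A at pos 3, read 1 -> (A,1)->write 0,move R,goto C. Now: state=C, head=4, tape[-2..5]=01101010 (head:       ^)
Step 11: in state C at pos 4, read 1 -> (C,1)->write 1,move L,goto D. Now: state=D, head=3, tape[-2..5]=01101010 (head:      ^)
Step 12: in state D at pos 3, read 0 -> (D,0)->write 1,move L,goto C. Now: state=C, head=2, tape[-2..5]=01101110 (head:     ^)
Step 13: in state C at pos 2, read 1 -> (C,1)->write 1,move L,goto D. Now: state=D, head=1, tape[-2..5]=01101110 (head:    ^)
Step 14: in state D at pos 1, read 0 -> (D,0)->write 1,move L,goto C. Now: state=C, head=0, tape[-2..5]=01111110 (head:   ^)

Answer: 0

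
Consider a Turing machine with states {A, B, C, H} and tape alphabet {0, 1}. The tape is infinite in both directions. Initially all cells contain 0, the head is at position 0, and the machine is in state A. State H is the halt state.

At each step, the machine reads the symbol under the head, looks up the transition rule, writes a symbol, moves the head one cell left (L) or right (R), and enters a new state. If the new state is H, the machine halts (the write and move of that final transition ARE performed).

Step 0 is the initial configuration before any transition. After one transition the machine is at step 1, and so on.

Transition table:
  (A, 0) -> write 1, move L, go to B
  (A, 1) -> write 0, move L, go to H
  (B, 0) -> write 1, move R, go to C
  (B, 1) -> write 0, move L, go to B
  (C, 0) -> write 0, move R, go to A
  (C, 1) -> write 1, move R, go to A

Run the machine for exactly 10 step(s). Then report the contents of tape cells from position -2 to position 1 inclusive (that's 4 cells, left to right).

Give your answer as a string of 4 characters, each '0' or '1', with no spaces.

Step 1: in state A at pos 0, read 0 -> (A,0)->write 1,move L,goto B. Now: state=B, head=-1, tape[-2..1]=0010 (head:  ^)
Step 2: in state B at pos -1, read 0 -> (B,0)->write 1,move R,goto C. Now: state=C, head=0, tape[-2..1]=0110 (head:   ^)
Step 3: in state C at pos 0, read 1 -> (C,1)->write 1,move R,goto A. Now: state=A, head=1, tape[-2..2]=01100 (head:    ^)
Step 4: in state A at pos 1, read 0 -> (A,0)->write 1,move L,goto B. Now: state=B, head=0, tape[-2..2]=01110 (head:   ^)
Step 5: in state B at pos 0, read 1 -> (B,1)->write 0,move L,goto B. Now: state=B, head=-1, tape[-2..2]=01010 (head:  ^)
Step 6: in state B at pos -1, read 1 -> (B,1)->write 0,move L,goto B. Now: state=B, head=-2, tape[-3..2]=000010 (head:  ^)
Step 7: in state B at pos -2, read 0 -> (B,0)->write 1,move R,goto C. Now: state=C, head=-1, tape[-3..2]=010010 (head:   ^)
Step 8: in state C at pos -1, read 0 -> (C,0)->write 0,move R,goto A. Now: state=A, head=0, tape[-3..2]=010010 (head:    ^)
Step 9: in state A at pos 0, read 0 -> (A,0)->write 1,move L,goto B. Now: state=B, head=-1, tape[-3..2]=010110 (head:   ^)
Step 10: in state B at pos -1, read 0 -> (B,0)->write 1,move R,goto C. Now: state=C, head=0, tape[-3..2]=011110 (head:    ^)

Answer: 1111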